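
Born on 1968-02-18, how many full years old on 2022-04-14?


Birth: 1968-02-18
Reference: 2022-04-14
Year difference: 2022 - 1968 = 54

54 years old


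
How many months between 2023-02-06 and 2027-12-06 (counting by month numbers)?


From February 2023 to December 2027
4 years * 12 = 48 months, plus 10 months = 58

58 months


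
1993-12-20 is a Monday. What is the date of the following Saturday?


Current: Monday
Target: Saturday
Days ahead: 5

Next Saturday: 1993-12-25


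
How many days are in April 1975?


April 1975

30 days


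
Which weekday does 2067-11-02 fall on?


Date: November 2, 2067
Anchor: Jan 1, 2067. With p = 2067 - 1 = 2066: (p + p//4 - p//100 + p//400) mod 7 = (2066 + 516 - 20 + 5) mod 7 = 2567 mod 7 = 5 -> Saturday (Mon=0 ... Sun=6)
Days before November (Jan-Oct): 304; offset = 304 + 2 - 1 = 305
Weekday index = (5 + 305) mod 7 = 2

Day of the week: Wednesday


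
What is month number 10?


Month 10 of 12

October


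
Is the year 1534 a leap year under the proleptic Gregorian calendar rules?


Gregorian leap year rule: divisible by 4, but not by 100, unless also by 400.
1534 is not divisible by 4 -> not a leap year

No


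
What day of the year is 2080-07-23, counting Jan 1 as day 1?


Date: July 23, 2080
Days in months 1 through 6: 182
Plus 23 days in July

Day of year: 205


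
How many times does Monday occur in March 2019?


March 2019 has 31 days
Anchor: Jan 1, 2019. With p = 2019 - 1 = 2018: (p + p//4 - p//100 + p//400) mod 7 = (2018 + 504 - 20 + 5) mod 7 = 2507 mod 7 = 1 -> Tuesday (Mon=0 ... Sun=6)
Days before March (Jan-Feb): 59; March 1 index = (1 + 59) mod 7 = 4 -> Friday
First Monday is March 4
Mondays: 4, 11, 18, 25

4 Mondays


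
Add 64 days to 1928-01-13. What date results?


Start: 1928-01-13, add 64 days
January 1928 has 31 days: 31 - 13 = 18 days to January 31 -> 46 left
February 1928 has 29 days -> 17 left
March 1928: 17 <= 31 -> lands on March 17

Result: 1928-03-17


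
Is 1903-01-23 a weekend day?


Anchor: Jan 1, 1903. With p = 1903 - 1 = 1902: (p + p//4 - p//100 + p//400) mod 7 = (1902 + 475 - 19 + 4) mod 7 = 2362 mod 7 = 3 -> Thursday (Mon=0 ... Sun=6)
Day of year: 23; offset = 22
Weekday index = (3 + 22) mod 7 = 4 -> Friday
Weekend days: Saturday, Sunday

No


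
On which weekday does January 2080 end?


January 2080 has 31 days
Anchor: Jan 1, 2080. With p = 2080 - 1 = 2079: (p + p//4 - p//100 + p//400) mod 7 = (2079 + 519 - 20 + 5) mod 7 = 2583 mod 7 = 0 -> Monday (Mon=0 ... Sun=6)
January 1 is the anchor itself -> Monday
Last day offset: 31 - 1 = 30 days
Weekday index = (0 + 30) mod 7 = 2

Wednesday, January 31


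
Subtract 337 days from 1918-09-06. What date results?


Start: 1918-09-06, subtract 337 days
Back 6 days from September 6 reaches August 31, 1918 -> 331 left
August 1918 has 31 days -> back to July 31, 1918 -> 300 left
July 1918 has 31 days -> back to June 30, 1918 -> 269 left
June 1918 has 30 days -> back to May 31, 1918 -> 239 left
May 1918 has 31 days -> back to April 30, 1918 -> 208 left
April 1918 has 30 days -> back to March 31, 1918 -> 178 left
March 1918 has 31 days -> back to February 28, 1918 -> 147 left
February 1918 has 28 days -> back to January 31, 1918 -> 119 left
January 1918 has 31 days -> back to December 31, 1917 -> 88 left
December 1917 has 31 days -> back to November 30, 1917 -> 57 left
November 1917 has 30 days -> back to October 31, 1917 -> 27 left
October 1917: 31 - 27 = 4 -> lands on October 4

Result: 1917-10-04


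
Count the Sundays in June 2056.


June 2056 has 30 days
Anchor: Jan 1, 2056. With p = 2056 - 1 = 2055: (p + p//4 - p//100 + p//400) mod 7 = (2055 + 513 - 20 + 5) mod 7 = 2553 mod 7 = 5 -> Saturday (Mon=0 ... Sun=6)
Days before June (Jan-May): 152; June 1 index = (5 + 152) mod 7 = 3 -> Thursday
First Sunday is June 4
Sundays: 4, 11, 18, 25

4 Sundays


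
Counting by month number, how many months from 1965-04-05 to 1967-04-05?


From April 1965 to April 1967
2 years * 12 = 24 months = 24

24 months


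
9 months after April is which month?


April is month 4
4 + 9 = 13; wrap: 13 - 12 = 1

January


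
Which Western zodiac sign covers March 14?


Date: March 14
Conventional tropical zodiac dates: Pisces from February 19 onward; Aries starts March 21
March 14 falls within the Pisces range

Pisces


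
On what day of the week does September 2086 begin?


Target: September 1, 2086
Anchor: Jan 1, 2086. With p = 2086 - 1 = 2085: (p + p//4 - p//100 + p//400) mod 7 = (2085 + 521 - 20 + 5) mod 7 = 2591 mod 7 = 1 -> Tuesday (Mon=0 ... Sun=6)
Days before September (Jan-Aug): 243 days
Weekday index = (1 + 243) mod 7 = 6

Sunday


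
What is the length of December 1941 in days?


December 1941

31 days


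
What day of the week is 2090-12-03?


Date: December 3, 2090
Anchor: Jan 1, 2090. With p = 2090 - 1 = 2089: (p + p//4 - p//100 + p//400) mod 7 = (2089 + 522 - 20 + 5) mod 7 = 2596 mod 7 = 6 -> Sunday (Mon=0 ... Sun=6)
Days before December (Jan-Nov): 334; offset = 334 + 3 - 1 = 336
Weekday index = (6 + 336) mod 7 = 6

Day of the week: Sunday


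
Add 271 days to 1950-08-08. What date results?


Start: 1950-08-08, add 271 days
August 1950 has 31 days: 31 - 8 = 23 days to August 31 -> 248 left
September 1950 has 30 days -> 218 left
October 1950 has 31 days -> 187 left
November 1950 has 30 days -> 157 left
December 1950 has 31 days -> 126 left
January 1951 has 31 days -> 95 left
February 1951 has 28 days -> 67 left
March 1951 has 31 days -> 36 left
April 1951 has 30 days -> 6 left
May 1951: 6 <= 31 -> lands on May 6

Result: 1951-05-06


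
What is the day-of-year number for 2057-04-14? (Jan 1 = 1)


Date: April 14, 2057
Days in months 1 through 3: 90
Plus 14 days in April

Day of year: 104


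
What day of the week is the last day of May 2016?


May 2016 has 31 days
Anchor: Jan 1, 2016. With p = 2016 - 1 = 2015: (p + p//4 - p//100 + p//400) mod 7 = (2015 + 503 - 20 + 5) mod 7 = 2503 mod 7 = 4 -> Friday (Mon=0 ... Sun=6)
Days before May (Jan-Apr): 121; May 1 index = (4 + 121) mod 7 = 6 -> Sunday
Last day offset: 31 - 1 = 30 days
Weekday index = (6 + 30) mod 7 = 1

Tuesday, May 31


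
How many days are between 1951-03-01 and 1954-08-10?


From 1951-03-01 to 1954-08-10
1951-03-01: days before March = 31 + 28 = 59 (1951 is not a leap year); day of year = 59 + 1 = 60
1954-08-10: days before August = 31 + 28 + 31 + 30 + 31 + 30 + 31 = 212 (1954 is not a leap year); day of year = 212 + 10 = 222
Rest of 1951: 365 - 60 = 305
Full years 1952 (366), 1953 (365): 731
Total = 305 + 731 + 222 = 1258

1258 days


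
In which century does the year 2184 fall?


Century = (year - 1) // 100 + 1
= (2184 - 1) // 100 + 1
= 2183 // 100 + 1
= 21 + 1

22nd century


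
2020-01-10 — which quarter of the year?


Month: January (month 1)
Q1: Jan-Mar, Q2: Apr-Jun, Q3: Jul-Sep, Q4: Oct-Dec

Q1


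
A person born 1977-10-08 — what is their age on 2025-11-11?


Birth: 1977-10-08
Reference: 2025-11-11
Year difference: 2025 - 1977 = 48

48 years old


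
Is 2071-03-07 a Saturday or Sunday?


Anchor: Jan 1, 2071. With p = 2071 - 1 = 2070: (p + p//4 - p//100 + p//400) mod 7 = (2070 + 517 - 20 + 5) mod 7 = 2572 mod 7 = 3 -> Thursday (Mon=0 ... Sun=6)
Day of year: 66; offset = 65
Weekday index = (3 + 65) mod 7 = 5 -> Saturday
Weekend days: Saturday, Sunday

Yes


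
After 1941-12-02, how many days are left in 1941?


Day of year: 336 of 365
Remaining = 365 - 336

29 days


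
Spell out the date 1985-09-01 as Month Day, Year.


ISO 1985-09-01 parses as year=1985, month=09, day=01
Month 9 -> September

September 1, 1985


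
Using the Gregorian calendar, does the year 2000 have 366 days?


Gregorian leap year rule: divisible by 4, but not by 100, unless also by 400.
2000 is divisible by 400 -> leap year

Yes


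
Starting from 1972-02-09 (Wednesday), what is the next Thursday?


Current: Wednesday
Target: Thursday
Days ahead: 1

Next Thursday: 1972-02-10


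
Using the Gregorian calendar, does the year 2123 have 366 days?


Gregorian leap year rule: divisible by 4, but not by 100, unless also by 400.
2123 is not divisible by 4 -> not a leap year

No


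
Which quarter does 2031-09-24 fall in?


Month: September (month 9)
Q1: Jan-Mar, Q2: Apr-Jun, Q3: Jul-Sep, Q4: Oct-Dec

Q3


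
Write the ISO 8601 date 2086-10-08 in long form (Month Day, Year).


ISO 2086-10-08 parses as year=2086, month=10, day=08
Month 10 -> October

October 8, 2086


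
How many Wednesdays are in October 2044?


October 2044 has 31 days
Anchor: Jan 1, 2044. With p = 2044 - 1 = 2043: (p + p//4 - p//100 + p//400) mod 7 = (2043 + 510 - 20 + 5) mod 7 = 2538 mod 7 = 4 -> Friday (Mon=0 ... Sun=6)
Days before October (Jan-Sep): 274; October 1 index = (4 + 274) mod 7 = 5 -> Saturday
First Wednesday is October 5
Wednesdays: 5, 12, 19, 26

4 Wednesdays


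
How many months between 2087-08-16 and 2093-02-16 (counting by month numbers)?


From August 2087 to February 2093
6 years * 12 = 72 months, minus 6 months = 66

66 months


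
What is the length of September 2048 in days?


September 2048

30 days


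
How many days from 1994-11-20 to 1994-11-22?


From 1994-11-20 to 1994-11-22
1994-11-20: days before November = 31 + 28 + 31 + 30 + 31 + 30 + 31 + 31 + 30 + 31 = 304 (1994 is not a leap year); day of year = 304 + 20 = 324
1994-11-22: days before November = 31 + 28 + 31 + 30 + 31 + 30 + 31 + 31 + 30 + 31 = 304 (1994 is not a leap year); day of year = 304 + 22 = 326
Same year: 326 - 324 = 2

2 days


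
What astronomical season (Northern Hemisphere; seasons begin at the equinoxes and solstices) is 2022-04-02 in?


Date: April 2
Astronomical Spring (approx.; exact equinox/solstice day varies by year): March 20 to June 20
April 2 falls within the Spring window

Spring


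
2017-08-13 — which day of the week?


Date: August 13, 2017
Anchor: Jan 1, 2017. With p = 2017 - 1 = 2016: (p + p//4 - p//100 + p//400) mod 7 = (2016 + 504 - 20 + 5) mod 7 = 2505 mod 7 = 6 -> Sunday (Mon=0 ... Sun=6)
Days before August (Jan-Jul): 212; offset = 212 + 13 - 1 = 224
Weekday index = (6 + 224) mod 7 = 6

Day of the week: Sunday


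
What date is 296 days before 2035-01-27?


Start: 2035-01-27, subtract 296 days
Back 27 days from January 27 reaches December 31, 2034 -> 269 left
December 2034 has 31 days -> back to November 30, 2034 -> 238 left
November 2034 has 30 days -> back to October 31, 2034 -> 208 left
October 2034 has 31 days -> back to September 30, 2034 -> 177 left
September 2034 has 30 days -> back to August 31, 2034 -> 147 left
August 2034 has 31 days -> back to July 31, 2034 -> 116 left
July 2034 has 31 days -> back to June 30, 2034 -> 85 left
June 2034 has 30 days -> back to May 31, 2034 -> 55 left
May 2034 has 31 days -> back to April 30, 2034 -> 24 left
April 2034: 30 - 24 = 6 -> lands on April 6

Result: 2034-04-06


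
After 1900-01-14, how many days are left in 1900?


Day of year: 14 of 365
Remaining = 365 - 14

351 days


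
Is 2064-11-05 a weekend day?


Anchor: Jan 1, 2064. With p = 2064 - 1 = 2063: (p + p//4 - p//100 + p//400) mod 7 = (2063 + 515 - 20 + 5) mod 7 = 2563 mod 7 = 1 -> Tuesday (Mon=0 ... Sun=6)
Day of year: 310; offset = 309
Weekday index = (1 + 309) mod 7 = 2 -> Wednesday
Weekend days: Saturday, Sunday

No


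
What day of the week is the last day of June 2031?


June 2031 has 30 days
Anchor: Jan 1, 2031. With p = 2031 - 1 = 2030: (p + p//4 - p//100 + p//400) mod 7 = (2030 + 507 - 20 + 5) mod 7 = 2522 mod 7 = 2 -> Wednesday (Mon=0 ... Sun=6)
Days before June (Jan-May): 151; June 1 index = (2 + 151) mod 7 = 6 -> Sunday
Last day offset: 30 - 1 = 29 days
Weekday index = (6 + 29) mod 7 = 0

Monday, June 30


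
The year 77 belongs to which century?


Century = (year - 1) // 100 + 1
= (77 - 1) // 100 + 1
= 76 // 100 + 1
= 0 + 1

1st century


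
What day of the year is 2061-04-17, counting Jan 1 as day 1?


Date: April 17, 2061
Days in months 1 through 3: 90
Plus 17 days in April

Day of year: 107


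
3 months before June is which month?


June is month 6
6 - 3 = 3

March


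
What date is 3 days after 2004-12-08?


Start: 2004-12-08, add 3 days
December 2004 has 31 days; 8 + 3 = 11 stays within December

Result: 2004-12-11


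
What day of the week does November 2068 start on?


Target: November 1, 2068
Anchor: Jan 1, 2068. With p = 2068 - 1 = 2067: (p + p//4 - p//100 + p//400) mod 7 = (2067 + 516 - 20 + 5) mod 7 = 2568 mod 7 = 6 -> Sunday (Mon=0 ... Sun=6)
Days before November (Jan-Oct): 305 days
Weekday index = (6 + 305) mod 7 = 3

Thursday


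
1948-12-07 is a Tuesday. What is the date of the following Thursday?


Current: Tuesday
Target: Thursday
Days ahead: 2

Next Thursday: 1948-12-09


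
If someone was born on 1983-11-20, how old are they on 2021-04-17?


Birth: 1983-11-20
Reference: 2021-04-17
Year difference: 2021 - 1983 = 38
Birthday not yet reached in 2021, subtract 1

37 years old


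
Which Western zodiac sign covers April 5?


Date: April 5
Conventional tropical zodiac dates: Aries from March 21 onward; Taurus starts April 20
April 5 falls within the Aries range

Aries


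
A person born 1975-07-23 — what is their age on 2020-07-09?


Birth: 1975-07-23
Reference: 2020-07-09
Year difference: 2020 - 1975 = 45
Birthday not yet reached in 2020, subtract 1

44 years old


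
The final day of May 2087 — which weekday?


May 2087 has 31 days
Anchor: Jan 1, 2087. With p = 2087 - 1 = 2086: (p + p//4 - p//100 + p//400) mod 7 = (2086 + 521 - 20 + 5) mod 7 = 2592 mod 7 = 2 -> Wednesday (Mon=0 ... Sun=6)
Days before May (Jan-Apr): 120; May 1 index = (2 + 120) mod 7 = 3 -> Thursday
Last day offset: 31 - 1 = 30 days
Weekday index = (3 + 30) mod 7 = 5

Saturday, May 31


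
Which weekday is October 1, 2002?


Target: October 1, 2002
Anchor: Jan 1, 2002. With p = 2002 - 1 = 2001: (p + p//4 - p//100 + p//400) mod 7 = (2001 + 500 - 20 + 5) mod 7 = 2486 mod 7 = 1 -> Tuesday (Mon=0 ... Sun=6)
Days before October (Jan-Sep): 273 days
Weekday index = (1 + 273) mod 7 = 1

Tuesday


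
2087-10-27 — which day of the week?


Date: October 27, 2087
Anchor: Jan 1, 2087. With p = 2087 - 1 = 2086: (p + p//4 - p//100 + p//400) mod 7 = (2086 + 521 - 20 + 5) mod 7 = 2592 mod 7 = 2 -> Wednesday (Mon=0 ... Sun=6)
Days before October (Jan-Sep): 273; offset = 273 + 27 - 1 = 299
Weekday index = (2 + 299) mod 7 = 0

Day of the week: Monday


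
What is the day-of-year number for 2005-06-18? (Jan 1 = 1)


Date: June 18, 2005
Days in months 1 through 5: 151
Plus 18 days in June

Day of year: 169


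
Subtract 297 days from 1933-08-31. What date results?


Start: 1933-08-31, subtract 297 days
Back 31 days from August 31 reaches July 31, 1933 -> 266 left
July 1933 has 31 days -> back to June 30, 1933 -> 235 left
June 1933 has 30 days -> back to May 31, 1933 -> 205 left
May 1933 has 31 days -> back to April 30, 1933 -> 174 left
April 1933 has 30 days -> back to March 31, 1933 -> 144 left
March 1933 has 31 days -> back to February 28, 1933 -> 113 left
February 1933 has 28 days -> back to January 31, 1933 -> 85 left
January 1933 has 31 days -> back to December 31, 1932 -> 54 left
December 1932 has 31 days -> back to November 30, 1932 -> 23 left
November 1932: 30 - 23 = 7 -> lands on November 7

Result: 1932-11-07


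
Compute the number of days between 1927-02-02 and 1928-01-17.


From 1927-02-02 to 1928-01-17
1927-02-02: days before February = 31; day of year = 31 + 2 = 33
1928-01-17: day of year = 17
Rest of 1927: 365 - 33 = 332
Total = 332 + 17 = 349

349 days


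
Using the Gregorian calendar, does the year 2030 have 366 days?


Gregorian leap year rule: divisible by 4, but not by 100, unless also by 400.
2030 is not divisible by 4 -> not a leap year

No


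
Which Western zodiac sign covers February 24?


Date: February 24
Conventional tropical zodiac dates: Pisces from February 19 onward; Aries starts March 21
February 24 falls within the Pisces range

Pisces


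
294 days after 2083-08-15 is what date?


Start: 2083-08-15, add 294 days
August 2083 has 31 days: 31 - 15 = 16 days to August 31 -> 278 left
September 2083 has 30 days -> 248 left
October 2083 has 31 days -> 217 left
November 2083 has 30 days -> 187 left
December 2083 has 31 days -> 156 left
January 2084 has 31 days -> 125 left
February 2084 has 29 days -> 96 left
March 2084 has 31 days -> 65 left
April 2084 has 30 days -> 35 left
May 2084 has 31 days -> 4 left
June 2084: 4 <= 30 -> lands on June 4

Result: 2084-06-04


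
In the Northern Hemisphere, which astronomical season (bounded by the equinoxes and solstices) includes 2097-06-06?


Date: June 6
Astronomical Spring (approx.; exact equinox/solstice day varies by year): March 20 to June 20
June 6 falls within the Spring window

Spring


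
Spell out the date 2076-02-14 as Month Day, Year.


ISO 2076-02-14 parses as year=2076, month=02, day=14
Month 2 -> February

February 14, 2076


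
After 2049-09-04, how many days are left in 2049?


Day of year: 247 of 365
Remaining = 365 - 247

118 days


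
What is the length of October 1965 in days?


October 1965

31 days


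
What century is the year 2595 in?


Century = (year - 1) // 100 + 1
= (2595 - 1) // 100 + 1
= 2594 // 100 + 1
= 25 + 1

26th century


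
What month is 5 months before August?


August is month 8
8 - 5 = 3

March


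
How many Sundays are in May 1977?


May 1977 has 31 days
Anchor: Jan 1, 1977. With p = 1977 - 1 = 1976: (p + p//4 - p//100 + p//400) mod 7 = (1976 + 494 - 19 + 4) mod 7 = 2455 mod 7 = 5 -> Saturday (Mon=0 ... Sun=6)
Days before May (Jan-Apr): 120; May 1 index = (5 + 120) mod 7 = 6 -> Sunday
First Sunday is May 1
Sundays: 1, 8, 15, 22, 29

5 Sundays


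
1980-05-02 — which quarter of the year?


Month: May (month 5)
Q1: Jan-Mar, Q2: Apr-Jun, Q3: Jul-Sep, Q4: Oct-Dec

Q2


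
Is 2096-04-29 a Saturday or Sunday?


Anchor: Jan 1, 2096. With p = 2096 - 1 = 2095: (p + p//4 - p//100 + p//400) mod 7 = (2095 + 523 - 20 + 5) mod 7 = 2603 mod 7 = 6 -> Sunday (Mon=0 ... Sun=6)
Day of year: 120; offset = 119
Weekday index = (6 + 119) mod 7 = 6 -> Sunday
Weekend days: Saturday, Sunday

Yes


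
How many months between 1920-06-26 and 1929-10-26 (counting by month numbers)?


From June 1920 to October 1929
9 years * 12 = 108 months, plus 4 months = 112

112 months


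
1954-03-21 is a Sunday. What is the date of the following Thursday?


Current: Sunday
Target: Thursday
Days ahead: 4

Next Thursday: 1954-03-25


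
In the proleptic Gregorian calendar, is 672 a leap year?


Gregorian leap year rule: divisible by 4, but not by 100, unless also by 400.
672 is divisible by 4 but not 100 -> leap year

Yes


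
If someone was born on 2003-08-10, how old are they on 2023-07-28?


Birth: 2003-08-10
Reference: 2023-07-28
Year difference: 2023 - 2003 = 20
Birthday not yet reached in 2023, subtract 1

19 years old


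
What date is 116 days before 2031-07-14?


Start: 2031-07-14, subtract 116 days
Back 14 days from July 14 reaches June 30, 2031 -> 102 left
June 2031 has 30 days -> back to May 31, 2031 -> 72 left
May 2031 has 31 days -> back to April 30, 2031 -> 41 left
April 2031 has 30 days -> back to March 31, 2031 -> 11 left
March 2031: 31 - 11 = 20 -> lands on March 20

Result: 2031-03-20


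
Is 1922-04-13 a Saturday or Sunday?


Anchor: Jan 1, 1922. With p = 1922 - 1 = 1921: (p + p//4 - p//100 + p//400) mod 7 = (1921 + 480 - 19 + 4) mod 7 = 2386 mod 7 = 6 -> Sunday (Mon=0 ... Sun=6)
Day of year: 103; offset = 102
Weekday index = (6 + 102) mod 7 = 3 -> Thursday
Weekend days: Saturday, Sunday

No


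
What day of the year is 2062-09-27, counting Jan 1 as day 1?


Date: September 27, 2062
Days in months 1 through 8: 243
Plus 27 days in September

Day of year: 270


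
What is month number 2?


Month 2 of 12

February


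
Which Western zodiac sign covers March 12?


Date: March 12
Conventional tropical zodiac dates: Pisces from February 19 onward; Aries starts March 21
March 12 falls within the Pisces range

Pisces


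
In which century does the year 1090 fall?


Century = (year - 1) // 100 + 1
= (1090 - 1) // 100 + 1
= 1089 // 100 + 1
= 10 + 1

11th century


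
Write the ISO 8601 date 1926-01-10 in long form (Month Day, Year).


ISO 1926-01-10 parses as year=1926, month=01, day=10
Month 1 -> January

January 10, 1926


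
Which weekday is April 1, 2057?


Target: April 1, 2057
Anchor: Jan 1, 2057. With p = 2057 - 1 = 2056: (p + p//4 - p//100 + p//400) mod 7 = (2056 + 514 - 20 + 5) mod 7 = 2555 mod 7 = 0 -> Monday (Mon=0 ... Sun=6)
Days before April (Jan-Mar): 90 days
Weekday index = (0 + 90) mod 7 = 6

Sunday


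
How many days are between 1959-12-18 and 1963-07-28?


From 1959-12-18 to 1963-07-28
1959-12-18: days before December = 31 + 28 + 31 + 30 + 31 + 30 + 31 + 31 + 30 + 31 + 30 = 334 (1959 is not a leap year); day of year = 334 + 18 = 352
1963-07-28: days before July = 31 + 28 + 31 + 30 + 31 + 30 = 181 (1963 is not a leap year); day of year = 181 + 28 = 209
Rest of 1959: 365 - 352 = 13
Full years 1960 (366), 1961 (365), 1962 (365): 1096
Total = 13 + 1096 + 209 = 1318

1318 days


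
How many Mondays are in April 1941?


April 1941 has 30 days
Anchor: Jan 1, 1941. With p = 1941 - 1 = 1940: (p + p//4 - p//100 + p//400) mod 7 = (1940 + 485 - 19 + 4) mod 7 = 2410 mod 7 = 2 -> Wednesday (Mon=0 ... Sun=6)
Days before April (Jan-Mar): 90; April 1 index = (2 + 90) mod 7 = 1 -> Tuesday
First Monday is April 7
Mondays: 7, 14, 21, 28

4 Mondays


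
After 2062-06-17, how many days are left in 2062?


Day of year: 168 of 365
Remaining = 365 - 168

197 days


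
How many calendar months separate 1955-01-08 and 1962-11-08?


From January 1955 to November 1962
7 years * 12 = 84 months, plus 10 months = 94

94 months


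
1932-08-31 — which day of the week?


Date: August 31, 1932
Anchor: Jan 1, 1932. With p = 1932 - 1 = 1931: (p + p//4 - p//100 + p//400) mod 7 = (1931 + 482 - 19 + 4) mod 7 = 2398 mod 7 = 4 -> Friday (Mon=0 ... Sun=6)
Days before August (Jan-Jul): 213; offset = 213 + 31 - 1 = 243
Weekday index = (4 + 243) mod 7 = 2

Day of the week: Wednesday


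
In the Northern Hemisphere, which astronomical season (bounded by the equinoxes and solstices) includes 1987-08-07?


Date: August 7
Astronomical Summer (approx.; exact equinox/solstice day varies by year): June 21 to September 21
August 7 falls within the Summer window

Summer


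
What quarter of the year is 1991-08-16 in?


Month: August (month 8)
Q1: Jan-Mar, Q2: Apr-Jun, Q3: Jul-Sep, Q4: Oct-Dec

Q3


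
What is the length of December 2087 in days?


December 2087

31 days


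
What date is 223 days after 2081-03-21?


Start: 2081-03-21, add 223 days
March 2081 has 31 days: 31 - 21 = 10 days to March 31 -> 213 left
April 2081 has 30 days -> 183 left
May 2081 has 31 days -> 152 left
June 2081 has 30 days -> 122 left
July 2081 has 31 days -> 91 left
August 2081 has 31 days -> 60 left
September 2081 has 30 days -> 30 left
October 2081: 30 <= 31 -> lands on October 30

Result: 2081-10-30


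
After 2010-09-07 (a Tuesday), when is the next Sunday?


Current: Tuesday
Target: Sunday
Days ahead: 5

Next Sunday: 2010-09-12


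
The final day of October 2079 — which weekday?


October 2079 has 31 days
Anchor: Jan 1, 2079. With p = 2079 - 1 = 2078: (p + p//4 - p//100 + p//400) mod 7 = (2078 + 519 - 20 + 5) mod 7 = 2582 mod 7 = 6 -> Sunday (Mon=0 ... Sun=6)
Days before October (Jan-Sep): 273; October 1 index = (6 + 273) mod 7 = 6 -> Sunday
Last day offset: 31 - 1 = 30 days
Weekday index = (6 + 30) mod 7 = 1

Tuesday, October 31


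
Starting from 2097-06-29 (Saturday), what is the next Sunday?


Current: Saturday
Target: Sunday
Days ahead: 1

Next Sunday: 2097-06-30


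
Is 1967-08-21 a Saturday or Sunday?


Anchor: Jan 1, 1967. With p = 1967 - 1 = 1966: (p + p//4 - p//100 + p//400) mod 7 = (1966 + 491 - 19 + 4) mod 7 = 2442 mod 7 = 6 -> Sunday (Mon=0 ... Sun=6)
Day of year: 233; offset = 232
Weekday index = (6 + 232) mod 7 = 0 -> Monday
Weekend days: Saturday, Sunday

No


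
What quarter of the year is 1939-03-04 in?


Month: March (month 3)
Q1: Jan-Mar, Q2: Apr-Jun, Q3: Jul-Sep, Q4: Oct-Dec

Q1


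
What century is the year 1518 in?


Century = (year - 1) // 100 + 1
= (1518 - 1) // 100 + 1
= 1517 // 100 + 1
= 15 + 1

16th century


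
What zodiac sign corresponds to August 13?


Date: August 13
Conventional tropical zodiac dates: Leo from July 23 onward; Virgo starts August 23
August 13 falls within the Leo range

Leo


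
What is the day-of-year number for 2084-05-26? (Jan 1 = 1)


Date: May 26, 2084
Days in months 1 through 4: 121
Plus 26 days in May

Day of year: 147


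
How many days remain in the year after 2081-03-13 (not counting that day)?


Day of year: 72 of 365
Remaining = 365 - 72

293 days


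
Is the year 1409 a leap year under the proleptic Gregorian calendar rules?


Gregorian leap year rule: divisible by 4, but not by 100, unless also by 400.
1409 is not divisible by 4 -> not a leap year

No


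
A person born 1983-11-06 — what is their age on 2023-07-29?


Birth: 1983-11-06
Reference: 2023-07-29
Year difference: 2023 - 1983 = 40
Birthday not yet reached in 2023, subtract 1

39 years old


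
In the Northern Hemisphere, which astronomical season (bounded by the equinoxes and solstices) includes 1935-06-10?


Date: June 10
Astronomical Spring (approx.; exact equinox/solstice day varies by year): March 20 to June 20
June 10 falls within the Spring window

Spring


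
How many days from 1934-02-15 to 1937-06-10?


From 1934-02-15 to 1937-06-10
1934-02-15: days before February = 31; day of year = 31 + 15 = 46
1937-06-10: days before June = 31 + 28 + 31 + 30 + 31 = 151 (1937 is not a leap year); day of year = 151 + 10 = 161
Rest of 1934: 365 - 46 = 319
Full years 1935 (365), 1936 (366): 731
Total = 319 + 731 + 161 = 1211

1211 days


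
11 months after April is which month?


April is month 4
4 + 11 = 15; wrap: 15 - 12 = 3

March


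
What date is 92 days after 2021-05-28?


Start: 2021-05-28, add 92 days
May 2021 has 31 days: 31 - 28 = 3 days to May 31 -> 89 left
June 2021 has 30 days -> 59 left
July 2021 has 31 days -> 28 left
August 2021: 28 <= 31 -> lands on August 28

Result: 2021-08-28


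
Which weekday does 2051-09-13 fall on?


Date: September 13, 2051
Anchor: Jan 1, 2051. With p = 2051 - 1 = 2050: (p + p//4 - p//100 + p//400) mod 7 = (2050 + 512 - 20 + 5) mod 7 = 2547 mod 7 = 6 -> Sunday (Mon=0 ... Sun=6)
Days before September (Jan-Aug): 243; offset = 243 + 13 - 1 = 255
Weekday index = (6 + 255) mod 7 = 2

Day of the week: Wednesday


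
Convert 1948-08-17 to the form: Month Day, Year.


ISO 1948-08-17 parses as year=1948, month=08, day=17
Month 8 -> August

August 17, 1948


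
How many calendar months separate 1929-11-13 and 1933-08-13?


From November 1929 to August 1933
4 years * 12 = 48 months, minus 3 months = 45

45 months


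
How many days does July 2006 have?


July 2006

31 days


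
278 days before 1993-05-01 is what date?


Start: 1993-05-01, subtract 278 days
Back 1 day from May 1 reaches April 30, 1993 -> 277 left
April 1993 has 30 days -> back to March 31, 1993 -> 247 left
March 1993 has 31 days -> back to February 28, 1993 -> 216 left
February 1993 has 28 days -> back to January 31, 1993 -> 188 left
January 1993 has 31 days -> back to December 31, 1992 -> 157 left
December 1992 has 31 days -> back to November 30, 1992 -> 126 left
November 1992 has 30 days -> back to October 31, 1992 -> 96 left
October 1992 has 31 days -> back to September 30, 1992 -> 65 left
September 1992 has 30 days -> back to August 31, 1992 -> 35 left
August 1992 has 31 days -> back to July 31, 1992 -> 4 left
July 1992: 31 - 4 = 27 -> lands on July 27

Result: 1992-07-27


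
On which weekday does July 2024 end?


July 2024 has 31 days
Anchor: Jan 1, 2024. With p = 2024 - 1 = 2023: (p + p//4 - p//100 + p//400) mod 7 = (2023 + 505 - 20 + 5) mod 7 = 2513 mod 7 = 0 -> Monday (Mon=0 ... Sun=6)
Days before July (Jan-Jun): 182; July 1 index = (0 + 182) mod 7 = 0 -> Monday
Last day offset: 31 - 1 = 30 days
Weekday index = (0 + 30) mod 7 = 2

Wednesday, July 31


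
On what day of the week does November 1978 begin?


Target: November 1, 1978
Anchor: Jan 1, 1978. With p = 1978 - 1 = 1977: (p + p//4 - p//100 + p//400) mod 7 = (1977 + 494 - 19 + 4) mod 7 = 2456 mod 7 = 6 -> Sunday (Mon=0 ... Sun=6)
Days before November (Jan-Oct): 304 days
Weekday index = (6 + 304) mod 7 = 2

Wednesday


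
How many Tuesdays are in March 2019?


March 2019 has 31 days
Anchor: Jan 1, 2019. With p = 2019 - 1 = 2018: (p + p//4 - p//100 + p//400) mod 7 = (2018 + 504 - 20 + 5) mod 7 = 2507 mod 7 = 1 -> Tuesday (Mon=0 ... Sun=6)
Days before March (Jan-Feb): 59; March 1 index = (1 + 59) mod 7 = 4 -> Friday
First Tuesday is March 5
Tuesdays: 5, 12, 19, 26

4 Tuesdays


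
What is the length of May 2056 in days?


May 2056

31 days


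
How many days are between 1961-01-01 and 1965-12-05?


From 1961-01-01 to 1965-12-05
1961-01-01: day of year = 1
1965-12-05: days before December = 31 + 28 + 31 + 30 + 31 + 30 + 31 + 31 + 30 + 31 + 30 = 334 (1965 is not a leap year); day of year = 334 + 5 = 339
Rest of 1961: 365 - 1 = 364
Full years 1962 (365), 1963 (365), 1964 (366): 1096
Total = 364 + 1096 + 339 = 1799

1799 days


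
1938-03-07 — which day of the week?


Date: March 7, 1938
Anchor: Jan 1, 1938. With p = 1938 - 1 = 1937: (p + p//4 - p//100 + p//400) mod 7 = (1937 + 484 - 19 + 4) mod 7 = 2406 mod 7 = 5 -> Saturday (Mon=0 ... Sun=6)
Days before March (Jan-Feb): 59; offset = 59 + 7 - 1 = 65
Weekday index = (5 + 65) mod 7 = 0

Day of the week: Monday


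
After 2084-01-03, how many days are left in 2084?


Day of year: 3 of 366
Remaining = 366 - 3

363 days


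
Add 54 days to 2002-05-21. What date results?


Start: 2002-05-21, add 54 days
May 2002 has 31 days: 31 - 21 = 10 days to May 31 -> 44 left
June 2002 has 30 days -> 14 left
July 2002: 14 <= 31 -> lands on July 14

Result: 2002-07-14


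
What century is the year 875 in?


Century = (year - 1) // 100 + 1
= (875 - 1) // 100 + 1
= 874 // 100 + 1
= 8 + 1

9th century


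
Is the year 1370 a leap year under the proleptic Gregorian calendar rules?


Gregorian leap year rule: divisible by 4, but not by 100, unless also by 400.
1370 is not divisible by 4 -> not a leap year

No


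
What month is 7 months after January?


January is month 1
1 + 7 = 8

August


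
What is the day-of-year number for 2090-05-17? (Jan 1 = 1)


Date: May 17, 2090
Days in months 1 through 4: 120
Plus 17 days in May

Day of year: 137


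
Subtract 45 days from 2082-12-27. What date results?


Start: 2082-12-27, subtract 45 days
Back 27 days from December 27 reaches November 30, 2082 -> 18 left
November 2082: 30 - 18 = 12 -> lands on November 12

Result: 2082-11-12


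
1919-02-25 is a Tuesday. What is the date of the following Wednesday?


Current: Tuesday
Target: Wednesday
Days ahead: 1

Next Wednesday: 1919-02-26


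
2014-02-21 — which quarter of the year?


Month: February (month 2)
Q1: Jan-Mar, Q2: Apr-Jun, Q3: Jul-Sep, Q4: Oct-Dec

Q1


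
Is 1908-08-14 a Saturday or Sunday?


Anchor: Jan 1, 1908. With p = 1908 - 1 = 1907: (p + p//4 - p//100 + p//400) mod 7 = (1907 + 476 - 19 + 4) mod 7 = 2368 mod 7 = 2 -> Wednesday (Mon=0 ... Sun=6)
Day of year: 227; offset = 226
Weekday index = (2 + 226) mod 7 = 4 -> Friday
Weekend days: Saturday, Sunday

No


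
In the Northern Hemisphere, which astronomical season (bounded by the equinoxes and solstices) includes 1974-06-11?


Date: June 11
Astronomical Spring (approx.; exact equinox/solstice day varies by year): March 20 to June 20
June 11 falls within the Spring window

Spring


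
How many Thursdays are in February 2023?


February 2023 has 28 days
Anchor: Jan 1, 2023. With p = 2023 - 1 = 2022: (p + p//4 - p//100 + p//400) mod 7 = (2022 + 505 - 20 + 5) mod 7 = 2512 mod 7 = 6 -> Sunday (Mon=0 ... Sun=6)
Days before February (Jan): 31; February 1 index = (6 + 31) mod 7 = 2 -> Wednesday
First Thursday is February 2
Thursdays: 2, 9, 16, 23

4 Thursdays


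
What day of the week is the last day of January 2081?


January 2081 has 31 days
Anchor: Jan 1, 2081. With p = 2081 - 1 = 2080: (p + p//4 - p//100 + p//400) mod 7 = (2080 + 520 - 20 + 5) mod 7 = 2585 mod 7 = 2 -> Wednesday (Mon=0 ... Sun=6)
January 1 is the anchor itself -> Wednesday
Last day offset: 31 - 1 = 30 days
Weekday index = (2 + 30) mod 7 = 4

Friday, January 31


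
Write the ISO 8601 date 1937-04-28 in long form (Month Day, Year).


ISO 1937-04-28 parses as year=1937, month=04, day=28
Month 4 -> April

April 28, 1937


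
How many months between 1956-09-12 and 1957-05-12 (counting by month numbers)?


From September 1956 to May 1957
1 year * 12 = 12 months, minus 4 months = 8

8 months


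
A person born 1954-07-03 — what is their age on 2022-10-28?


Birth: 1954-07-03
Reference: 2022-10-28
Year difference: 2022 - 1954 = 68

68 years old


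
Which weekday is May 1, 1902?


Target: May 1, 1902
Anchor: Jan 1, 1902. With p = 1902 - 1 = 1901: (p + p//4 - p//100 + p//400) mod 7 = (1901 + 475 - 19 + 4) mod 7 = 2361 mod 7 = 2 -> Wednesday (Mon=0 ... Sun=6)
Days before May (Jan-Apr): 120 days
Weekday index = (2 + 120) mod 7 = 3

Thursday


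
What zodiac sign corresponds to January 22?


Date: January 22
Conventional tropical zodiac dates: Aquarius from January 20 onward; Pisces starts February 19
January 22 falls within the Aquarius range

Aquarius


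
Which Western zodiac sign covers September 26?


Date: September 26
Conventional tropical zodiac dates: Libra from September 23 onward; Scorpio starts October 23
September 26 falls within the Libra range

Libra


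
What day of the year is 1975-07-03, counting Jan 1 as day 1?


Date: July 3, 1975
Days in months 1 through 6: 181
Plus 3 days in July

Day of year: 184


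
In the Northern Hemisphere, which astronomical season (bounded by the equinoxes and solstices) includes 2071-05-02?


Date: May 2
Astronomical Spring (approx.; exact equinox/solstice day varies by year): March 20 to June 20
May 2 falls within the Spring window

Spring


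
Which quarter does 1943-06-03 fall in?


Month: June (month 6)
Q1: Jan-Mar, Q2: Apr-Jun, Q3: Jul-Sep, Q4: Oct-Dec

Q2


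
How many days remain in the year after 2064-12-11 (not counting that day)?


Day of year: 346 of 366
Remaining = 366 - 346

20 days


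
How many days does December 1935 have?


December 1935

31 days


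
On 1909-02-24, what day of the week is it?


Date: February 24, 1909
Anchor: Jan 1, 1909. With p = 1909 - 1 = 1908: (p + p//4 - p//100 + p//400) mod 7 = (1908 + 477 - 19 + 4) mod 7 = 2370 mod 7 = 4 -> Friday (Mon=0 ... Sun=6)
Days before February (Jan): 31; offset = 31 + 24 - 1 = 54
Weekday index = (4 + 54) mod 7 = 2

Day of the week: Wednesday


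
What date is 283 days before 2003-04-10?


Start: 2003-04-10, subtract 283 days
Back 10 days from April 10 reaches March 31, 2003 -> 273 left
March 2003 has 31 days -> back to February 28, 2003 -> 242 left
February 2003 has 28 days -> back to January 31, 2003 -> 214 left
January 2003 has 31 days -> back to December 31, 2002 -> 183 left
December 2002 has 31 days -> back to November 30, 2002 -> 152 left
November 2002 has 30 days -> back to October 31, 2002 -> 122 left
October 2002 has 31 days -> back to September 30, 2002 -> 91 left
September 2002 has 30 days -> back to August 31, 2002 -> 61 left
August 2002 has 31 days -> back to July 31, 2002 -> 30 left
July 2002: 31 - 30 = 1 -> lands on July 1

Result: 2002-07-01


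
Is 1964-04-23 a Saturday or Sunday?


Anchor: Jan 1, 1964. With p = 1964 - 1 = 1963: (p + p//4 - p//100 + p//400) mod 7 = (1963 + 490 - 19 + 4) mod 7 = 2438 mod 7 = 2 -> Wednesday (Mon=0 ... Sun=6)
Day of year: 114; offset = 113
Weekday index = (2 + 113) mod 7 = 3 -> Thursday
Weekend days: Saturday, Sunday

No


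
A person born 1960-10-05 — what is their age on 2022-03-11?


Birth: 1960-10-05
Reference: 2022-03-11
Year difference: 2022 - 1960 = 62
Birthday not yet reached in 2022, subtract 1

61 years old


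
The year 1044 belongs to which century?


Century = (year - 1) // 100 + 1
= (1044 - 1) // 100 + 1
= 1043 // 100 + 1
= 10 + 1

11th century


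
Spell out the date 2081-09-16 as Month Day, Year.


ISO 2081-09-16 parses as year=2081, month=09, day=16
Month 9 -> September

September 16, 2081


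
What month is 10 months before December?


December is month 12
12 - 10 = 2

February


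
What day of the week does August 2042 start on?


Target: August 1, 2042
Anchor: Jan 1, 2042. With p = 2042 - 1 = 2041: (p + p//4 - p//100 + p//400) mod 7 = (2041 + 510 - 20 + 5) mod 7 = 2536 mod 7 = 2 -> Wednesday (Mon=0 ... Sun=6)
Days before August (Jan-Jul): 212 days
Weekday index = (2 + 212) mod 7 = 4

Friday


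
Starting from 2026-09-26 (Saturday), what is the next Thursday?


Current: Saturday
Target: Thursday
Days ahead: 5

Next Thursday: 2026-10-01


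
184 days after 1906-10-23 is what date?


Start: 1906-10-23, add 184 days
October 1906 has 31 days: 31 - 23 = 8 days to October 31 -> 176 left
November 1906 has 30 days -> 146 left
December 1906 has 31 days -> 115 left
January 1907 has 31 days -> 84 left
February 1907 has 28 days -> 56 left
March 1907 has 31 days -> 25 left
April 1907: 25 <= 30 -> lands on April 25

Result: 1907-04-25


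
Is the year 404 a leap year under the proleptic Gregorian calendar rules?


Gregorian leap year rule: divisible by 4, but not by 100, unless also by 400.
404 is divisible by 4 but not 100 -> leap year

Yes


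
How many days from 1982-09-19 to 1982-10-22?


From 1982-09-19 to 1982-10-22
1982-09-19: days before September = 31 + 28 + 31 + 30 + 31 + 30 + 31 + 31 = 243 (1982 is not a leap year); day of year = 243 + 19 = 262
1982-10-22: days before October = 31 + 28 + 31 + 30 + 31 + 30 + 31 + 31 + 30 = 273 (1982 is not a leap year); day of year = 273 + 22 = 295
Same year: 295 - 262 = 33

33 days


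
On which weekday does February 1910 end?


February 1910 has 28 days
Anchor: Jan 1, 1910. With p = 1910 - 1 = 1909: (p + p//4 - p//100 + p//400) mod 7 = (1909 + 477 - 19 + 4) mod 7 = 2371 mod 7 = 5 -> Saturday (Mon=0 ... Sun=6)
Days before February (Jan): 31; February 1 index = (5 + 31) mod 7 = 1 -> Tuesday
Last day offset: 28 - 1 = 27 days
Weekday index = (1 + 27) mod 7 = 0

Monday, February 28


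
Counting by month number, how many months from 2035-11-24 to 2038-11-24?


From November 2035 to November 2038
3 years * 12 = 36 months = 36

36 months


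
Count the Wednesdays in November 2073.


November 2073 has 30 days
Anchor: Jan 1, 2073. With p = 2073 - 1 = 2072: (p + p//4 - p//100 + p//400) mod 7 = (2072 + 518 - 20 + 5) mod 7 = 2575 mod 7 = 6 -> Sunday (Mon=0 ... Sun=6)
Days before November (Jan-Oct): 304; November 1 index = (6 + 304) mod 7 = 2 -> Wednesday
First Wednesday is November 1
Wednesdays: 1, 8, 15, 22, 29

5 Wednesdays


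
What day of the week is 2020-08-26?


Date: August 26, 2020
Anchor: Jan 1, 2020. With p = 2020 - 1 = 2019: (p + p//4 - p//100 + p//400) mod 7 = (2019 + 504 - 20 + 5) mod 7 = 2508 mod 7 = 2 -> Wednesday (Mon=0 ... Sun=6)
Days before August (Jan-Jul): 213; offset = 213 + 26 - 1 = 238
Weekday index = (2 + 238) mod 7 = 2

Day of the week: Wednesday


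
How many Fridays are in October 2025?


October 2025 has 31 days
Anchor: Jan 1, 2025. With p = 2025 - 1 = 2024: (p + p//4 - p//100 + p//400) mod 7 = (2024 + 506 - 20 + 5) mod 7 = 2515 mod 7 = 2 -> Wednesday (Mon=0 ... Sun=6)
Days before October (Jan-Sep): 273; October 1 index = (2 + 273) mod 7 = 2 -> Wednesday
First Friday is October 3
Fridays: 3, 10, 17, 24, 31

5 Fridays
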